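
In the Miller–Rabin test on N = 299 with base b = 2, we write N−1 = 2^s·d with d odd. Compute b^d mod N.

110

299 − 1 = 298 = 2^1 · 149, so d = 149.
2^1 ≡ 2 (mod 299)
2^2 ≡ 2^2 = 4 ≡ 4 (mod 299)
2^4 ≡ 4^2 = 16 ≡ 16 (mod 299)
2^8 ≡ 16^2 = 256 ≡ 256 (mod 299)
2^16 ≡ 256^2 = 65536 ≡ 55 (mod 299)
2^32 ≡ 55^2 = 3025 ≡ 35 (mod 299)
2^64 ≡ 35^2 = 1225 ≡ 29 (mod 299)
2^128 ≡ 29^2 = 841 ≡ 243 (mod 299)
149 = 128 + 16 + 4 + 1 in binary powers of 2.
So 2^149 ≡ 243 · 55 · 16 · 2 ≡ 110 (mod 299).
Squaring chain: 110; never reaches −1, so base 2 is a Miller–Rabin witness that 299 is composite.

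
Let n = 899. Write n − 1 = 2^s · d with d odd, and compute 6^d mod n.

899 − 1 = 898 = 2^1 · 449, so d = 449.
6^1 ≡ 6 (mod 899)
6^2 ≡ 6^2 = 36 ≡ 36 (mod 899)
6^4 ≡ 36^2 = 1296 ≡ 397 (mod 899)
6^8 ≡ 397^2 = 157609 ≡ 284 (mod 899)
6^16 ≡ 284^2 = 80656 ≡ 645 (mod 899)
6^32 ≡ 645^2 = 416025 ≡ 687 (mod 899)
6^64 ≡ 687^2 = 471969 ≡ 893 (mod 899)
6^128 ≡ 893^2 = 797449 ≡ 36 (mod 899)
6^256 ≡ 36^2 = 1296 ≡ 397 (mod 899)
449 = 256 + 128 + 64 + 1 in binary powers of 2.
So 6^449 ≡ 397 · 36 · 893 · 6 ≡ 615 (mod 899).
Squaring chain: 615; never reaches −1, so base 6 is a Miller–Rabin witness that 899 is composite.

615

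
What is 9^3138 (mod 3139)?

9^1 ≡ 9 (mod 3139)
9^2 ≡ 9^2 = 81 ≡ 81 (mod 3139)
9^4 ≡ 81^2 = 6561 ≡ 283 (mod 3139)
9^8 ≡ 283^2 = 80089 ≡ 1614 (mod 3139)
9^16 ≡ 1614^2 = 2604996 ≡ 2765 (mod 3139)
9^32 ≡ 2765^2 = 7645225 ≡ 1760 (mod 3139)
9^64 ≡ 1760^2 = 3097600 ≡ 2546 (mod 3139)
9^128 ≡ 2546^2 = 6482116 ≡ 81 (mod 3139)
9^256 ≡ 81^2 = 6561 ≡ 283 (mod 3139)
9^512 ≡ 283^2 = 80089 ≡ 1614 (mod 3139)
9^1024 ≡ 1614^2 = 2604996 ≡ 2765 (mod 3139)
9^2048 ≡ 2765^2 = 7645225 ≡ 1760 (mod 3139)
3138 = 2048 + 1024 + 64 + 2 in binary powers of 2.
So 9^3138 ≡ 1760 · 2765 · 2546 · 81 ≡ 293 (mod 3139).
Since 293 ≠ 1, base 9 is a Fermat witness: 3139 is composite.

293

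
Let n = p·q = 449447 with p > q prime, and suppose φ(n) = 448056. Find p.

883

φ(n) = (p−1)(q−1) = n − (p+q) + 1, so p + q = 449447 − 448056 + 1 = 1392.
p and q are the roots of t² − 1392t + 449447 = 0.
Discriminant: 1392² − 4·449447 = 1937664 − 1797788 = 139876; √139876 = 374.
q = (1392 − 374)/2 = 509, p = (1392 + 374)/2 = 883.
Check: 509 · 883 = 449447.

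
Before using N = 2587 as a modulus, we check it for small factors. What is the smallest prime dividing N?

2587 is odd.
Digit sum 22, not divisible by 3.
Ends in 7: not divisible by 5.
7: 2587 = 7·369 + 4
11: 2587 = 11·235 + 2
13: 2587 = 13·199

13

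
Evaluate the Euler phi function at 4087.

Factor: 4087 = 61 · 67.
φ(4087) = (61−1) · (67−1) = 60 · 66 = 3960.

3960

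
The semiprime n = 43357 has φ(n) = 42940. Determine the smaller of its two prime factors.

φ(n) = (p−1)(q−1) = n − (p+q) + 1, so p + q = 43357 − 42940 + 1 = 418.
p and q are the roots of t² − 418t + 43357 = 0.
Discriminant: 418² − 4·43357 = 174724 − 173428 = 1296; √1296 = 36.
q = (418 − 36)/2 = 191, p = (418 + 36)/2 = 227.
Check: 191 · 227 = 43357.

191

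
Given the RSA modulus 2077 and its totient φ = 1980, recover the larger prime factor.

67

φ(n) = (p−1)(q−1) = n − (p+q) + 1, so p + q = 2077 − 1980 + 1 = 98.
p and q are the roots of t² − 98t + 2077 = 0.
Discriminant: 98² − 4·2077 = 9604 − 8308 = 1296; √1296 = 36.
q = (98 − 36)/2 = 31, p = (98 + 36)/2 = 67.
Check: 31 · 67 = 2077.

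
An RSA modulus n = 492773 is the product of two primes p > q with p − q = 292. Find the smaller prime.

Since p = q + 292, we have 492773 = q(q + 292), so q² + 292q − 492773 = 0.
Discriminant: 292² + 4·492773 = 85264 + 1971092 = 2056356; √2056356 = 1434.
q = (−292 + 1434)/2 = 571, and p = q + 292 = 863.
Check: 571 · 863 = 492773.

571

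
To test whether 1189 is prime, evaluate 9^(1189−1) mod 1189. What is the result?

9^1 ≡ 9 (mod 1189)
9^2 ≡ 9^2 = 81 ≡ 81 (mod 1189)
9^4 ≡ 81^2 = 6561 ≡ 616 (mod 1189)
9^8 ≡ 616^2 = 379456 ≡ 165 (mod 1189)
9^16 ≡ 165^2 = 27225 ≡ 1067 (mod 1189)
9^32 ≡ 1067^2 = 1138489 ≡ 616 (mod 1189)
9^64 ≡ 616^2 = 379456 ≡ 165 (mod 1189)
9^128 ≡ 165^2 = 27225 ≡ 1067 (mod 1189)
9^256 ≡ 1067^2 = 1138489 ≡ 616 (mod 1189)
9^512 ≡ 616^2 = 379456 ≡ 165 (mod 1189)
9^1024 ≡ 165^2 = 27225 ≡ 1067 (mod 1189)
1188 = 1024 + 128 + 32 + 4 in binary powers of 2.
So 9^1188 ≡ 1067 · 1067 · 616 · 616 ≡ 575 (mod 1189).
Since 575 ≠ 1, base 9 is a Fermat witness: 1189 is composite.

575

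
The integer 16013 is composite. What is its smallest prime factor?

16013 is odd.
Digit sum 11, not divisible by 3.
Ends in 3: not divisible by 5.
7: 16013 = 7·2287 + 4
11: 16013 = 11·1455 + 8
13: 16013 = 13·1231 + 10
17: 16013 = 17·941 + 16
19: 16013 = 19·842 + 15
23: 16013 = 23·696 + 5
29: 16013 = 29·552 + 5
31: 16013 = 31·516 + 17
37: 16013 = 37·432 + 29
41: 16013 = 41·390 + 23
43: 16013 = 43·372 + 17
47: 16013 = 47·340 + 33
53: 16013 = 53·302 + 7
59: 16013 = 59·271 + 24
61: 16013 = 61·262 + 31
67: 16013 = 67·239

67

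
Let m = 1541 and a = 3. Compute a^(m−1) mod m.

1

3^1 ≡ 3 (mod 1541)
3^2 ≡ 3^2 = 9 ≡ 9 (mod 1541)
3^4 ≡ 9^2 = 81 ≡ 81 (mod 1541)
3^8 ≡ 81^2 = 6561 ≡ 397 (mod 1541)
3^16 ≡ 397^2 = 157609 ≡ 427 (mod 1541)
3^32 ≡ 427^2 = 182329 ≡ 491 (mod 1541)
3^64 ≡ 491^2 = 241081 ≡ 685 (mod 1541)
3^128 ≡ 685^2 = 469225 ≡ 761 (mod 1541)
3^256 ≡ 761^2 = 579121 ≡ 1246 (mod 1541)
3^512 ≡ 1246^2 = 1552516 ≡ 729 (mod 1541)
3^1024 ≡ 729^2 = 531441 ≡ 1337 (mod 1541)
1540 = 1024 + 512 + 4 in binary powers of 2.
So 3^1540 ≡ 1337 · 729 · 81 ≡ 1 (mod 1541).
Since the result is 1, base 3 gives no evidence that 1541 is composite.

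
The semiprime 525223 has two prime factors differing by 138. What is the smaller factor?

Since p = q + 138, we have 525223 = q(q + 138), so q² + 138q − 525223 = 0.
Discriminant: 138² + 4·525223 = 19044 + 2100892 = 2119936; √2119936 = 1456.
q = (−138 + 1456)/2 = 659, and p = q + 138 = 797.
Check: 659 · 797 = 525223.

659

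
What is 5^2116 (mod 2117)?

5^1 ≡ 5 (mod 2117)
5^2 ≡ 5^2 = 25 ≡ 25 (mod 2117)
5^4 ≡ 25^2 = 625 ≡ 625 (mod 2117)
5^8 ≡ 625^2 = 390625 ≡ 1097 (mod 2117)
5^16 ≡ 1097^2 = 1203409 ≡ 953 (mod 2117)
5^32 ≡ 953^2 = 908209 ≡ 16 (mod 2117)
5^64 ≡ 16^2 = 256 ≡ 256 (mod 2117)
5^128 ≡ 256^2 = 65536 ≡ 2026 (mod 2117)
5^256 ≡ 2026^2 = 4104676 ≡ 1930 (mod 2117)
5^512 ≡ 1930^2 = 3724900 ≡ 1097 (mod 2117)
5^1024 ≡ 1097^2 = 1203409 ≡ 953 (mod 2117)
5^2048 ≡ 953^2 = 908209 ≡ 16 (mod 2117)
2116 = 2048 + 64 + 4 in binary powers of 2.
So 5^2116 ≡ 16 · 256 · 625 ≡ 547 (mod 2117).
Since 547 ≠ 1, base 5 is a Fermat witness: 2117 is composite.

547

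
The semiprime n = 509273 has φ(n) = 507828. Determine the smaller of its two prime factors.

607

φ(n) = (p−1)(q−1) = n − (p+q) + 1, so p + q = 509273 − 507828 + 1 = 1446.
p and q are the roots of t² − 1446t + 509273 = 0.
Discriminant: 1446² − 4·509273 = 2090916 − 2037092 = 53824; √53824 = 232.
q = (1446 − 232)/2 = 607, p = (1446 + 232)/2 = 839.
Check: 607 · 839 = 509273.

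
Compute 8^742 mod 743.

8^1 ≡ 8 (mod 743)
8^2 ≡ 8^2 = 64 ≡ 64 (mod 743)
8^4 ≡ 64^2 = 4096 ≡ 381 (mod 743)
8^8 ≡ 381^2 = 145161 ≡ 276 (mod 743)
8^16 ≡ 276^2 = 76176 ≡ 390 (mod 743)
8^32 ≡ 390^2 = 152100 ≡ 528 (mod 743)
8^64 ≡ 528^2 = 278784 ≡ 159 (mod 743)
8^128 ≡ 159^2 = 25281 ≡ 19 (mod 743)
8^256 ≡ 19^2 = 361 ≡ 361 (mod 743)
8^512 ≡ 361^2 = 130321 ≡ 296 (mod 743)
742 = 512 + 128 + 64 + 32 + 4 + 2 in binary powers of 2.
So 8^742 ≡ 296 · 19 · 159 · 528 · 381 · 64 ≡ 1 (mod 743).
Since the result is 1, base 8 gives no evidence that 743 is composite.

1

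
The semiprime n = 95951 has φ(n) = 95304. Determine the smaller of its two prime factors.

229

φ(n) = (p−1)(q−1) = n − (p+q) + 1, so p + q = 95951 − 95304 + 1 = 648.
p and q are the roots of t² − 648t + 95951 = 0.
Discriminant: 648² − 4·95951 = 419904 − 383804 = 36100; √36100 = 190.
q = (648 − 190)/2 = 229, p = (648 + 190)/2 = 419.
Check: 229 · 419 = 95951.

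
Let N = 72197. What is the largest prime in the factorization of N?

72197 = 23 · 3139
3139 = 43 · 73
73 is prime.
So 72197 = 23 · 43 · 73; the largest prime factor is 73.

73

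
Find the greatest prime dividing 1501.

79

1501 = 19 · 79
79 is prime.
So 1501 = 19 · 79; the largest prime factor is 79.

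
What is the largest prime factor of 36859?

41

36859 = 29 · 1271
1271 = 31 · 41
41 is prime.
So 36859 = 29 · 31 · 41; the largest prime factor is 41.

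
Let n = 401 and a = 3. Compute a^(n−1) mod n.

1

3^1 ≡ 3 (mod 401)
3^2 ≡ 3^2 = 9 ≡ 9 (mod 401)
3^4 ≡ 9^2 = 81 ≡ 81 (mod 401)
3^8 ≡ 81^2 = 6561 ≡ 145 (mod 401)
3^16 ≡ 145^2 = 21025 ≡ 173 (mod 401)
3^32 ≡ 173^2 = 29929 ≡ 255 (mod 401)
3^64 ≡ 255^2 = 65025 ≡ 63 (mod 401)
3^128 ≡ 63^2 = 3969 ≡ 360 (mod 401)
3^256 ≡ 360^2 = 129600 ≡ 77 (mod 401)
400 = 256 + 128 + 16 in binary powers of 2.
So 3^400 ≡ 77 · 360 · 173 ≡ 1 (mod 401).
Since the result is 1, base 3 gives no evidence that 401 is composite.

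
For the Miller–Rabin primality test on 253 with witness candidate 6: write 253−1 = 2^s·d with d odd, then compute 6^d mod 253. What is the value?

253 − 1 = 252 = 2^2 · 63, so d = 63.
6^1 ≡ 6 (mod 253)
6^2 ≡ 6^2 = 36 ≡ 36 (mod 253)
6^4 ≡ 36^2 = 1296 ≡ 31 (mod 253)
6^8 ≡ 31^2 = 961 ≡ 202 (mod 253)
6^16 ≡ 202^2 = 40804 ≡ 71 (mod 253)
6^32 ≡ 71^2 = 5041 ≡ 234 (mod 253)
63 = 32 + 16 + 8 + 4 + 2 + 1 in binary powers of 2.
So 6^63 ≡ 234 · 71 · 202 · 31 · 36 · 6 ≡ 18 (mod 253).
Squaring chain: 18 → 71; never reaches −1, so base 6 is a Miller–Rabin witness that 253 is composite.

18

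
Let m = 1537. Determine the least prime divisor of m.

29

1537 is odd.
Digit sum 16, not divisible by 3.
Ends in 7: not divisible by 5.
7: 1537 = 7·219 + 4
11: 1537 = 11·139 + 8
13: 1537 = 13·118 + 3
17: 1537 = 17·90 + 7
19: 1537 = 19·80 + 17
23: 1537 = 23·66 + 19
29: 1537 = 29·53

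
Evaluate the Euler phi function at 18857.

18576

Factor: 18857 = 109 · 173.
φ(18857) = (109−1) · (173−1) = 108 · 172 = 18576.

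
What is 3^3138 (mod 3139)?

656

3^1 ≡ 3 (mod 3139)
3^2 ≡ 3^2 = 9 ≡ 9 (mod 3139)
3^4 ≡ 9^2 = 81 ≡ 81 (mod 3139)
3^8 ≡ 81^2 = 6561 ≡ 283 (mod 3139)
3^16 ≡ 283^2 = 80089 ≡ 1614 (mod 3139)
3^32 ≡ 1614^2 = 2604996 ≡ 2765 (mod 3139)
3^64 ≡ 2765^2 = 7645225 ≡ 1760 (mod 3139)
3^128 ≡ 1760^2 = 3097600 ≡ 2546 (mod 3139)
3^256 ≡ 2546^2 = 6482116 ≡ 81 (mod 3139)
3^512 ≡ 81^2 = 6561 ≡ 283 (mod 3139)
3^1024 ≡ 283^2 = 80089 ≡ 1614 (mod 3139)
3^2048 ≡ 1614^2 = 2604996 ≡ 2765 (mod 3139)
3138 = 2048 + 1024 + 64 + 2 in binary powers of 2.
So 3^3138 ≡ 2765 · 1614 · 1760 · 9 ≡ 656 (mod 3139).
Since 656 ≠ 1, base 3 is a Fermat witness: 3139 is composite.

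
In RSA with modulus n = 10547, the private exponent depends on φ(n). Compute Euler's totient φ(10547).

Factor: 10547 = 53 · 199.
φ(10547) = (53−1) · (199−1) = 52 · 198 = 10296.

10296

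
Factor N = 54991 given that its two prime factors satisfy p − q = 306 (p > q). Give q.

127

Since p = q + 306, we have 54991 = q(q + 306), so q² + 306q − 54991 = 0.
Discriminant: 306² + 4·54991 = 93636 + 219964 = 313600; √313600 = 560.
q = (−306 + 560)/2 = 127, and p = q + 306 = 433.
Check: 127 · 433 = 54991.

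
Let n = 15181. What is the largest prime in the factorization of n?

15181 = 17 · 893
893 = 19 · 47
47 is prime.
So 15181 = 17 · 19 · 47; the largest prime factor is 47.

47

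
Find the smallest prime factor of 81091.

81091 is odd.
Digit sum 19, not divisible by 3.
Ends in 1: not divisible by 5.
7: 81091 = 7·11584 + 3
11: 81091 = 11·7371 + 10
13: 81091 = 13·6237 + 10
17: 81091 = 17·4770 + 1
19: 81091 = 19·4267 + 18
23: 81091 = 23·3525 + 16
29: 81091 = 29·2796 + 7
31: 81091 = 31·2615 + 26
37: 81091 = 37·2191 + 24
41: 81091 = 41·1977 + 34
43: 81091 = 43·1885 + 36
47: 81091 = 47·1725 + 16
53: 81091 = 53·1530 + 1
59: 81091 = 59·1374 + 25
61: 81091 = 61·1329 + 22
67: 81091 = 67·1210 + 21
71: 81091 = 71·1142 + 9
73: 81091 = 73·1110 + 61
79: 81091 = 79·1026 + 37
83: 81091 = 83·977

83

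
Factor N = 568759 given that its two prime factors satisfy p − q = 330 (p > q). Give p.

937

Since p = q + 330, we have 568759 = q(q + 330), so q² + 330q − 568759 = 0.
Discriminant: 330² + 4·568759 = 108900 + 2275036 = 2383936; √2383936 = 1544.
q = (−330 + 1544)/2 = 607, and p = q + 330 = 937.
Check: 607 · 937 = 568759.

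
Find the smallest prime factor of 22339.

22339 is odd.
Digit sum 19, not divisible by 3.
Ends in 9: not divisible by 5.
7: 22339 = 7·3191 + 2
11: 22339 = 11·2030 + 9
13: 22339 = 13·1718 + 5
17: 22339 = 17·1314 + 1
19: 22339 = 19·1175 + 14
23: 22339 = 23·971 + 6
29: 22339 = 29·770 + 9
31: 22339 = 31·720 + 19
37: 22339 = 37·603 + 28
41: 22339 = 41·544 + 35
43: 22339 = 43·519 + 22
47: 22339 = 47·475 + 14
53: 22339 = 53·421 + 26
59: 22339 = 59·378 + 37
61: 22339 = 61·366 + 13
67: 22339 = 67·333 + 28
71: 22339 = 71·314 + 45
73: 22339 = 73·306 + 1
79: 22339 = 79·282 + 61
83: 22339 = 83·269 + 12
89: 22339 = 89·251

89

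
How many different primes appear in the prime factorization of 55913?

55913 = 11 · 5083
5083 = 13 · 391
391 = 17 · 23
55913 = 11 · 13 · 17 · 23, which has 4 distinct prime factors.

4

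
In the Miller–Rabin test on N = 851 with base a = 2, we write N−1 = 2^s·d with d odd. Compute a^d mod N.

542

851 − 1 = 850 = 2^1 · 425, so d = 425.
2^1 ≡ 2 (mod 851)
2^2 ≡ 2^2 = 4 ≡ 4 (mod 851)
2^4 ≡ 4^2 = 16 ≡ 16 (mod 851)
2^8 ≡ 16^2 = 256 ≡ 256 (mod 851)
2^16 ≡ 256^2 = 65536 ≡ 9 (mod 851)
2^32 ≡ 9^2 = 81 ≡ 81 (mod 851)
2^64 ≡ 81^2 = 6561 ≡ 604 (mod 851)
2^128 ≡ 604^2 = 364816 ≡ 588 (mod 851)
2^256 ≡ 588^2 = 345744 ≡ 238 (mod 851)
425 = 256 + 128 + 32 + 8 + 1 in binary powers of 2.
So 2^425 ≡ 238 · 588 · 81 · 256 · 2 ≡ 542 (mod 851).
Squaring chain: 542; never reaches −1, so base 2 is a Miller–Rabin witness that 851 is composite.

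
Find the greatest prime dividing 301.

301 = 7 · 43
43 is prime.
So 301 = 7 · 43; the largest prime factor is 43.

43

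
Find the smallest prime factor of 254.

254 is even: 2 divides it.

2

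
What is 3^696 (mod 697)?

288

3^1 ≡ 3 (mod 697)
3^2 ≡ 3^2 = 9 ≡ 9 (mod 697)
3^4 ≡ 9^2 = 81 ≡ 81 (mod 697)
3^8 ≡ 81^2 = 6561 ≡ 288 (mod 697)
3^16 ≡ 288^2 = 82944 ≡ 1 (mod 697)
3^32 ≡ 1^2 = 1 ≡ 1 (mod 697)
3^64 ≡ 1^2 = 1 ≡ 1 (mod 697)
3^128 ≡ 1^2 = 1 ≡ 1 (mod 697)
3^256 ≡ 1^2 = 1 ≡ 1 (mod 697)
3^512 ≡ 1^2 = 1 ≡ 1 (mod 697)
696 = 512 + 128 + 32 + 16 + 8 in binary powers of 2.
So 3^696 ≡ 1 · 1 · 1 · 1 · 288 ≡ 288 (mod 697).
Since 288 ≠ 1, base 3 is a Fermat witness: 697 is composite.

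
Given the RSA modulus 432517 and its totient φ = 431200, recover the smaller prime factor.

φ(n) = (p−1)(q−1) = n − (p+q) + 1, so p + q = 432517 − 431200 + 1 = 1318.
p and q are the roots of t² − 1318t + 432517 = 0.
Discriminant: 1318² − 4·432517 = 1737124 − 1730068 = 7056; √7056 = 84.
q = (1318 − 84)/2 = 617, p = (1318 + 84)/2 = 701.
Check: 617 · 701 = 432517.

617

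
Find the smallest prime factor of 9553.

41

9553 is odd.
Digit sum 22, not divisible by 3.
Ends in 3: not divisible by 5.
7: 9553 = 7·1364 + 5
11: 9553 = 11·868 + 5
13: 9553 = 13·734 + 11
17: 9553 = 17·561 + 16
19: 9553 = 19·502 + 15
23: 9553 = 23·415 + 8
29: 9553 = 29·329 + 12
31: 9553 = 31·308 + 5
37: 9553 = 37·258 + 7
41: 9553 = 41·233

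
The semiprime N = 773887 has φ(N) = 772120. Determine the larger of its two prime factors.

971

φ(n) = (p−1)(q−1) = n − (p+q) + 1, so p + q = 773887 − 772120 + 1 = 1768.
p and q are the roots of t² − 1768t + 773887 = 0.
Discriminant: 1768² − 4·773887 = 3125824 − 3095548 = 30276; √30276 = 174.
q = (1768 − 174)/2 = 797, p = (1768 + 174)/2 = 971.
Check: 797 · 971 = 773887.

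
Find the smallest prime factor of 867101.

31

867101 is odd.
Digit sum 23, not divisible by 3.
Ends in 1: not divisible by 5.
7: 867101 = 7·123871 + 4
11: 867101 = 11·78827 + 4
13: 867101 = 13·66700 + 1
17: 867101 = 17·51005 + 16
19: 867101 = 19·45636 + 17
23: 867101 = 23·37700 + 1
29: 867101 = 29·29900 + 1
31: 867101 = 31·27971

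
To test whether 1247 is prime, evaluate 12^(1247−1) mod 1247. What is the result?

12^1 ≡ 12 (mod 1247)
12^2 ≡ 12^2 = 144 ≡ 144 (mod 1247)
12^4 ≡ 144^2 = 20736 ≡ 784 (mod 1247)
12^8 ≡ 784^2 = 614656 ≡ 1132 (mod 1247)
12^16 ≡ 1132^2 = 1281424 ≡ 755 (mod 1247)
12^32 ≡ 755^2 = 570025 ≡ 146 (mod 1247)
12^64 ≡ 146^2 = 21316 ≡ 117 (mod 1247)
12^128 ≡ 117^2 = 13689 ≡ 1219 (mod 1247)
12^256 ≡ 1219^2 = 1485961 ≡ 784 (mod 1247)
12^512 ≡ 784^2 = 614656 ≡ 1132 (mod 1247)
12^1024 ≡ 1132^2 = 1281424 ≡ 755 (mod 1247)
1246 = 1024 + 128 + 64 + 16 + 8 + 4 + 2 in binary powers of 2.
So 12^1246 ≡ 755 · 1219 · 117 · 755 · 1132 · 784 · 144 ≡ 608 (mod 1247).
Since 608 ≠ 1, base 12 is a Fermat witness: 1247 is composite.

608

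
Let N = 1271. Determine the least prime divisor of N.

1271 is odd.
Digit sum 11, not divisible by 3.
Ends in 1: not divisible by 5.
7: 1271 = 7·181 + 4
11: 1271 = 11·115 + 6
13: 1271 = 13·97 + 10
17: 1271 = 17·74 + 13
19: 1271 = 19·66 + 17
23: 1271 = 23·55 + 6
29: 1271 = 29·43 + 24
31: 1271 = 31·41

31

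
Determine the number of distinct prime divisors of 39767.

4

39767 = 7 · 5681
5681 = 13 · 437
437 = 19 · 23
39767 = 7 · 13 · 19 · 23, which has 4 distinct prime factors.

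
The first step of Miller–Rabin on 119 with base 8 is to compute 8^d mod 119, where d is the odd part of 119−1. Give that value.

119 − 1 = 118 = 2^1 · 59, so d = 59.
8^1 ≡ 8 (mod 119)
8^2 ≡ 8^2 = 64 ≡ 64 (mod 119)
8^4 ≡ 64^2 = 4096 ≡ 50 (mod 119)
8^8 ≡ 50^2 = 2500 ≡ 1 (mod 119)
8^16 ≡ 1^2 = 1 ≡ 1 (mod 119)
8^32 ≡ 1^2 = 1 ≡ 1 (mod 119)
59 = 32 + 16 + 8 + 2 + 1 in binary powers of 2.
So 8^59 ≡ 1 · 1 · 1 · 64 · 8 ≡ 36 (mod 119).
Squaring chain: 36; never reaches −1, so base 8 is a Miller–Rabin witness that 119 is composite.

36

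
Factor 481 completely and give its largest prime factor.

481 = 13 · 37
37 is prime.
So 481 = 13 · 37; the largest prime factor is 37.

37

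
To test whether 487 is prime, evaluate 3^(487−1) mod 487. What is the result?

3^1 ≡ 3 (mod 487)
3^2 ≡ 3^2 = 9 ≡ 9 (mod 487)
3^4 ≡ 9^2 = 81 ≡ 81 (mod 487)
3^8 ≡ 81^2 = 6561 ≡ 230 (mod 487)
3^16 ≡ 230^2 = 52900 ≡ 304 (mod 487)
3^32 ≡ 304^2 = 92416 ≡ 373 (mod 487)
3^64 ≡ 373^2 = 139129 ≡ 334 (mod 487)
3^128 ≡ 334^2 = 111556 ≡ 33 (mod 487)
3^256 ≡ 33^2 = 1089 ≡ 115 (mod 487)
486 = 256 + 128 + 64 + 32 + 4 + 2 in binary powers of 2.
So 3^486 ≡ 115 · 33 · 334 · 373 · 81 · 9 ≡ 1 (mod 487).
Since the result is 1, base 3 gives no evidence that 487 is composite.

1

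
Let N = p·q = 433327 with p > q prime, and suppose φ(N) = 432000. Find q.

577

φ(n) = (p−1)(q−1) = n − (p+q) + 1, so p + q = 433327 − 432000 + 1 = 1328.
p and q are the roots of t² − 1328t + 433327 = 0.
Discriminant: 1328² − 4·433327 = 1763584 − 1733308 = 30276; √30276 = 174.
q = (1328 − 174)/2 = 577, p = (1328 + 174)/2 = 751.
Check: 577 · 751 = 433327.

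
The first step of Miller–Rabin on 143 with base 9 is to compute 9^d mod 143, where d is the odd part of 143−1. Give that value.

143 − 1 = 142 = 2^1 · 71, so d = 71.
9^1 ≡ 9 (mod 143)
9^2 ≡ 9^2 = 81 ≡ 81 (mod 143)
9^4 ≡ 81^2 = 6561 ≡ 126 (mod 143)
9^8 ≡ 126^2 = 15876 ≡ 3 (mod 143)
9^16 ≡ 3^2 = 9 ≡ 9 (mod 143)
9^32 ≡ 9^2 = 81 ≡ 81 (mod 143)
9^64 ≡ 81^2 = 6561 ≡ 126 (mod 143)
71 = 64 + 4 + 2 + 1 in binary powers of 2.
So 9^71 ≡ 126 · 126 · 81 · 9 ≡ 42 (mod 143).
Squaring chain: 42; never reaches −1, so base 9 is a Miller–Rabin witness that 143 is composite.

42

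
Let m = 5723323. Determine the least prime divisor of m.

89

5723323 is odd.
Digit sum 25, not divisible by 3.
Ends in 3: not divisible by 5.
7: 5723323 = 7·817617 + 4
11: 5723323 = 11·520302 + 1
13: 5723323 = 13·440255 + 8
17: 5723323 = 17·336666 + 1
19: 5723323 = 19·301227 + 10
23: 5723323 = 23·248840 + 3
29: 5723323 = 29·197355 + 28
31: 5723323 = 31·184623 + 10
37: 5723323 = 37·154684 + 15
41: 5723323 = 41·139593 + 10
43: 5723323 = 43·133100 + 23
47: 5723323 = 47·121772 + 39
53: 5723323 = 53·107987 + 12
59: 5723323 = 59·97005 + 28
61: 5723323 = 61·93824 + 59
67: 5723323 = 67·85422 + 49
71: 5723323 = 71·80610 + 13
73: 5723323 = 73·78401 + 50
79: 5723323 = 79·72447 + 10
83: 5723323 = 83·68955 + 58
89: 5723323 = 89·64307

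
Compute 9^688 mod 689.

9^1 ≡ 9 (mod 689)
9^2 ≡ 9^2 = 81 ≡ 81 (mod 689)
9^4 ≡ 81^2 = 6561 ≡ 360 (mod 689)
9^8 ≡ 360^2 = 129600 ≡ 68 (mod 689)
9^16 ≡ 68^2 = 4624 ≡ 490 (mod 689)
9^32 ≡ 490^2 = 240100 ≡ 328 (mod 689)
9^64 ≡ 328^2 = 107584 ≡ 100 (mod 689)
9^128 ≡ 100^2 = 10000 ≡ 354 (mod 689)
9^256 ≡ 354^2 = 125316 ≡ 607 (mod 689)
9^512 ≡ 607^2 = 368449 ≡ 523 (mod 689)
688 = 512 + 128 + 32 + 16 in binary powers of 2.
So 9^688 ≡ 523 · 354 · 328 · 490 ≡ 100 (mod 689).
Since 100 ≠ 1, base 9 is a Fermat witness: 689 is composite.

100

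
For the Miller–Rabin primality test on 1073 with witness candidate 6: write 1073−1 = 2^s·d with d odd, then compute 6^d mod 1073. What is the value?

1073 − 1 = 1072 = 2^4 · 67, so d = 67.
6^1 ≡ 6 (mod 1073)
6^2 ≡ 6^2 = 36 ≡ 36 (mod 1073)
6^4 ≡ 36^2 = 1296 ≡ 223 (mod 1073)
6^8 ≡ 223^2 = 49729 ≡ 371 (mod 1073)
6^16 ≡ 371^2 = 137641 ≡ 297 (mod 1073)
6^32 ≡ 297^2 = 88209 ≡ 223 (mod 1073)
6^64 ≡ 223^2 = 49729 ≡ 371 (mod 1073)
67 = 64 + 2 + 1 in binary powers of 2.
So 6^67 ≡ 371 · 36 · 6 ≡ 734 (mod 1073).
Squaring chain: 734 → 110 → 297 → 223; never reaches −1, so base 6 is a Miller–Rabin witness that 1073 is composite.

734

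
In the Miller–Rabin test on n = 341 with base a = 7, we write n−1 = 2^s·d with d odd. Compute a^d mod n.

341 − 1 = 340 = 2^2 · 85, so d = 85.
7^1 ≡ 7 (mod 341)
7^2 ≡ 7^2 = 49 ≡ 49 (mod 341)
7^4 ≡ 49^2 = 2401 ≡ 14 (mod 341)
7^8 ≡ 14^2 = 196 ≡ 196 (mod 341)
7^16 ≡ 196^2 = 38416 ≡ 224 (mod 341)
7^32 ≡ 224^2 = 50176 ≡ 49 (mod 341)
7^64 ≡ 49^2 = 2401 ≡ 14 (mod 341)
85 = 64 + 16 + 4 + 1 in binary powers of 2.
So 7^85 ≡ 14 · 224 · 14 · 7 ≡ 87 (mod 341).
Squaring chain: 87 → 67; never reaches −1, so base 7 is a Miller–Rabin witness that 341 is composite.

87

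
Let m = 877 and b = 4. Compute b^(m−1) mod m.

1

4^1 ≡ 4 (mod 877)
4^2 ≡ 4^2 = 16 ≡ 16 (mod 877)
4^4 ≡ 16^2 = 256 ≡ 256 (mod 877)
4^8 ≡ 256^2 = 65536 ≡ 638 (mod 877)
4^16 ≡ 638^2 = 407044 ≡ 116 (mod 877)
4^32 ≡ 116^2 = 13456 ≡ 301 (mod 877)
4^64 ≡ 301^2 = 90601 ≡ 270 (mod 877)
4^128 ≡ 270^2 = 72900 ≡ 109 (mod 877)
4^256 ≡ 109^2 = 11881 ≡ 480 (mod 877)
4^512 ≡ 480^2 = 230400 ≡ 626 (mod 877)
876 = 512 + 256 + 64 + 32 + 8 + 4 in binary powers of 2.
So 4^876 ≡ 626 · 480 · 270 · 301 · 638 · 256 ≡ 1 (mod 877).
Since the result is 1, base 4 gives no evidence that 877 is composite.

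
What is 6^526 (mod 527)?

366

6^1 ≡ 6 (mod 527)
6^2 ≡ 6^2 = 36 ≡ 36 (mod 527)
6^4 ≡ 36^2 = 1296 ≡ 242 (mod 527)
6^8 ≡ 242^2 = 58564 ≡ 67 (mod 527)
6^16 ≡ 67^2 = 4489 ≡ 273 (mod 527)
6^32 ≡ 273^2 = 74529 ≡ 222 (mod 527)
6^64 ≡ 222^2 = 49284 ≡ 273 (mod 527)
6^128 ≡ 273^2 = 74529 ≡ 222 (mod 527)
6^256 ≡ 222^2 = 49284 ≡ 273 (mod 527)
6^512 ≡ 273^2 = 74529 ≡ 222 (mod 527)
526 = 512 + 8 + 4 + 2 in binary powers of 2.
So 6^526 ≡ 222 · 67 · 242 · 36 ≡ 366 (mod 527).
Since 366 ≠ 1, base 6 is a Fermat witness: 527 is composite.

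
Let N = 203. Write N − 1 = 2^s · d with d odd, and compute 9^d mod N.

203 − 1 = 202 = 2^1 · 101, so d = 101.
9^1 ≡ 9 (mod 203)
9^2 ≡ 9^2 = 81 ≡ 81 (mod 203)
9^4 ≡ 81^2 = 6561 ≡ 65 (mod 203)
9^8 ≡ 65^2 = 4225 ≡ 165 (mod 203)
9^16 ≡ 165^2 = 27225 ≡ 23 (mod 203)
9^32 ≡ 23^2 = 529 ≡ 123 (mod 203)
9^64 ≡ 123^2 = 15129 ≡ 107 (mod 203)
101 = 64 + 32 + 4 + 1 in binary powers of 2.
So 9^101 ≡ 107 · 123 · 65 · 9 ≡ 4 (mod 203).
Squaring chain: 4; never reaches −1, so base 9 is a Miller–Rabin witness that 203 is composite.

4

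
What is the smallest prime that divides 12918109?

12918109 is odd.
Digit sum 31, not divisible by 3.
Ends in 9: not divisible by 5.
7: 12918109 = 7·1845444 + 1
11: 12918109 = 11·1174373 + 6
13: 12918109 = 13·993700 + 9
17: 12918109 = 17·759888 + 13
19: 12918109 = 19·679900 + 9
23: 12918109 = 23·561656 + 21
29: 12918109 = 29·445452 + 1
31: 12918109 = 31·416713 + 6
37: 12918109 = 37·349138 + 3
41: 12918109 = 41·315075 + 34
43: 12918109 = 43·300421 + 6
47: 12918109 = 47·274853 + 18
53: 12918109 = 53·243737 + 48
59: 12918109 = 59·218951

59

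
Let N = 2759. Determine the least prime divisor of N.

2759 is odd.
Digit sum 23, not divisible by 3.
Ends in 9: not divisible by 5.
7: 2759 = 7·394 + 1
11: 2759 = 11·250 + 9
13: 2759 = 13·212 + 3
17: 2759 = 17·162 + 5
19: 2759 = 19·145 + 4
23: 2759 = 23·119 + 22
29: 2759 = 29·95 + 4
31: 2759 = 31·89

31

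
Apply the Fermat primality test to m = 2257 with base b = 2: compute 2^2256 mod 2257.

2193

2^1 ≡ 2 (mod 2257)
2^2 ≡ 2^2 = 4 ≡ 4 (mod 2257)
2^4 ≡ 4^2 = 16 ≡ 16 (mod 2257)
2^8 ≡ 16^2 = 256 ≡ 256 (mod 2257)
2^16 ≡ 256^2 = 65536 ≡ 83 (mod 2257)
2^32 ≡ 83^2 = 6889 ≡ 118 (mod 2257)
2^64 ≡ 118^2 = 13924 ≡ 382 (mod 2257)
2^128 ≡ 382^2 = 145924 ≡ 1476 (mod 2257)
2^256 ≡ 1476^2 = 2178576 ≡ 571 (mod 2257)
2^512 ≡ 571^2 = 326041 ≡ 1033 (mod 2257)
2^1024 ≡ 1033^2 = 1067089 ≡ 1785 (mod 2257)
2^2048 ≡ 1785^2 = 3186225 ≡ 1598 (mod 2257)
2256 = 2048 + 128 + 64 + 16 in binary powers of 2.
So 2^2256 ≡ 1598 · 1476 · 382 · 83 ≡ 2193 (mod 2257).
Since 2193 ≠ 1, base 2 is a Fermat witness: 2257 is composite.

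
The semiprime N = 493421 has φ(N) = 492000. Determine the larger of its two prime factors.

821

φ(n) = (p−1)(q−1) = n − (p+q) + 1, so p + q = 493421 − 492000 + 1 = 1422.
p and q are the roots of t² − 1422t + 493421 = 0.
Discriminant: 1422² − 4·493421 = 2022084 − 1973684 = 48400; √48400 = 220.
q = (1422 − 220)/2 = 601, p = (1422 + 220)/2 = 821.
Check: 601 · 821 = 493421.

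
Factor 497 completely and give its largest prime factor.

71

497 = 7 · 71
71 is prime.
So 497 = 7 · 71; the largest prime factor is 71.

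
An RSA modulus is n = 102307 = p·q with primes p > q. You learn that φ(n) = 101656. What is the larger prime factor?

389

φ(n) = (p−1)(q−1) = n − (p+q) + 1, so p + q = 102307 − 101656 + 1 = 652.
p and q are the roots of t² − 652t + 102307 = 0.
Discriminant: 652² − 4·102307 = 425104 − 409228 = 15876; √15876 = 126.
q = (652 − 126)/2 = 263, p = (652 + 126)/2 = 389.
Check: 263 · 389 = 102307.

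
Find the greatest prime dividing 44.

44 = 2 · 22
22 = 2 · 11
11 is prime.
So 44 = 2^2 · 11; the largest prime factor is 11.

11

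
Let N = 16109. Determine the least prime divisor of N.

16109 is odd.
Digit sum 17, not divisible by 3.
Ends in 9: not divisible by 5.
7: 16109 = 7·2301 + 2
11: 16109 = 11·1464 + 5
13: 16109 = 13·1239 + 2
17: 16109 = 17·947 + 10
19: 16109 = 19·847 + 16
23: 16109 = 23·700 + 9
29: 16109 = 29·555 + 14
31: 16109 = 31·519 + 20
37: 16109 = 37·435 + 14
41: 16109 = 41·392 + 37
43: 16109 = 43·374 + 27
47: 16109 = 47·342 + 35
53: 16109 = 53·303 + 50
59: 16109 = 59·273 + 2
61: 16109 = 61·264 + 5
67: 16109 = 67·240 + 29
71: 16109 = 71·226 + 63
73: 16109 = 73·220 + 49
79: 16109 = 79·203 + 72
83: 16109 = 83·194 + 7
89: 16109 = 89·181

89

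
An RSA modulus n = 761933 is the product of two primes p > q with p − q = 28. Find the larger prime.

Since p = q + 28, we have 761933 = q(q + 28), so q² + 28q − 761933 = 0.
Discriminant: 28² + 4·761933 = 784 + 3047732 = 3048516; √3048516 = 1746.
q = (−28 + 1746)/2 = 859, and p = q + 28 = 887.
Check: 859 · 887 = 761933.

887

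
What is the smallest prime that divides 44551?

44551 is odd.
Digit sum 19, not divisible by 3.
Ends in 1: not divisible by 5.
7: 44551 = 7·6364 + 3
11: 44551 = 11·4050 + 1
13: 44551 = 13·3427

13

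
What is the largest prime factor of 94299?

43

94299 = 3 · 31433
31433 = 17 · 1849
1849 = 43 · 43
43 = 43 · 1
So 94299 = 3 · 17 · 43^2; the largest prime factor is 43.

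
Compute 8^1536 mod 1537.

8^1 ≡ 8 (mod 1537)
8^2 ≡ 8^2 = 64 ≡ 64 (mod 1537)
8^4 ≡ 64^2 = 4096 ≡ 1022 (mod 1537)
8^8 ≡ 1022^2 = 1044484 ≡ 861 (mod 1537)
8^16 ≡ 861^2 = 741321 ≡ 487 (mod 1537)
8^32 ≡ 487^2 = 237169 ≡ 471 (mod 1537)
8^64 ≡ 471^2 = 221841 ≡ 513 (mod 1537)
8^128 ≡ 513^2 = 263169 ≡ 342 (mod 1537)
8^256 ≡ 342^2 = 116964 ≡ 152 (mod 1537)
8^512 ≡ 152^2 = 23104 ≡ 49 (mod 1537)
8^1024 ≡ 49^2 = 2401 ≡ 864 (mod 1537)
1536 = 1024 + 512 in binary powers of 2.
So 8^1536 ≡ 864 · 49 ≡ 837 (mod 1537).
Since 837 ≠ 1, base 8 is a Fermat witness: 1537 is composite.

837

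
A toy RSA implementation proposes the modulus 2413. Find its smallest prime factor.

2413 is odd.
Digit sum 10, not divisible by 3.
Ends in 3: not divisible by 5.
7: 2413 = 7·344 + 5
11: 2413 = 11·219 + 4
13: 2413 = 13·185 + 8
17: 2413 = 17·141 + 16
19: 2413 = 19·127

19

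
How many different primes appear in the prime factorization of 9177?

9177 = 3 · 3059
3059 = 7 · 437
437 = 19 · 23
9177 = 3 · 7 · 19 · 23, which has 4 distinct prime factors.

4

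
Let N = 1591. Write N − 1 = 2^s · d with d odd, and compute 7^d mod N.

343

1591 − 1 = 1590 = 2^1 · 795, so d = 795.
7^1 ≡ 7 (mod 1591)
7^2 ≡ 7^2 = 49 ≡ 49 (mod 1591)
7^4 ≡ 49^2 = 2401 ≡ 810 (mod 1591)
7^8 ≡ 810^2 = 656100 ≡ 608 (mod 1591)
7^16 ≡ 608^2 = 369664 ≡ 552 (mod 1591)
7^32 ≡ 552^2 = 304704 ≡ 823 (mod 1591)
7^64 ≡ 823^2 = 677329 ≡ 1154 (mod 1591)
7^128 ≡ 1154^2 = 1331716 ≡ 49 (mod 1591)
7^256 ≡ 49^2 = 2401 ≡ 810 (mod 1591)
7^512 ≡ 810^2 = 656100 ≡ 608 (mod 1591)
795 = 512 + 256 + 16 + 8 + 2 + 1 in binary powers of 2.
So 7^795 ≡ 608 · 810 · 552 · 608 · 49 · 7 ≡ 343 (mod 1591).
Squaring chain: 343; never reaches −1, so base 7 is a Miller–Rabin witness that 1591 is composite.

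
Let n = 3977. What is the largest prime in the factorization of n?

97

3977 = 41 · 97
97 is prime.
So 3977 = 41 · 97; the largest prime factor is 97.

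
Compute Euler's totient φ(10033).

9828

Factor: 10033 = 79 · 127.
φ(10033) = (79−1) · (127−1) = 78 · 126 = 9828.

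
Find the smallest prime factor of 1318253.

1318253 is odd.
Digit sum 23, not divisible by 3.
Ends in 3: not divisible by 5.
7: 1318253 = 7·188321 + 6
11: 1318253 = 11·119841 + 2
13: 1318253 = 13·101404 + 1
17: 1318253 = 17·77544 + 5
19: 1318253 = 19·69381 + 14
23: 1318253 = 23·57315 + 8
29: 1318253 = 29·45457

29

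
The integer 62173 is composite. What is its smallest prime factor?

62173 is odd.
Digit sum 19, not divisible by 3.
Ends in 3: not divisible by 5.
7: 62173 = 7·8881 + 6
11: 62173 = 11·5652 + 1
13: 62173 = 13·4782 + 7
17: 62173 = 17·3657 + 4
19: 62173 = 19·3272 + 5
23: 62173 = 23·2703 + 4
29: 62173 = 29·2143 + 26
31: 62173 = 31·2005 + 18
37: 62173 = 37·1680 + 13
41: 62173 = 41·1516 + 17
43: 62173 = 43·1445 + 38
47: 62173 = 47·1322 + 39
53: 62173 = 53·1173 + 4
59: 62173 = 59·1053 + 46
61: 62173 = 61·1019 + 14
67: 62173 = 67·927 + 64
71: 62173 = 71·875 + 48
73: 62173 = 73·851 + 50
79: 62173 = 79·787

79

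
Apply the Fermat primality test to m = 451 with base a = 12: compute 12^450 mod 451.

419

12^1 ≡ 12 (mod 451)
12^2 ≡ 12^2 = 144 ≡ 144 (mod 451)
12^4 ≡ 144^2 = 20736 ≡ 441 (mod 451)
12^8 ≡ 441^2 = 194481 ≡ 100 (mod 451)
12^16 ≡ 100^2 = 10000 ≡ 78 (mod 451)
12^32 ≡ 78^2 = 6084 ≡ 221 (mod 451)
12^64 ≡ 221^2 = 48841 ≡ 133 (mod 451)
12^128 ≡ 133^2 = 17689 ≡ 100 (mod 451)
12^256 ≡ 100^2 = 10000 ≡ 78 (mod 451)
450 = 256 + 128 + 64 + 2 in binary powers of 2.
So 12^450 ≡ 78 · 100 · 133 · 144 ≡ 419 (mod 451).
Since 419 ≠ 1, base 12 is a Fermat witness: 451 is composite.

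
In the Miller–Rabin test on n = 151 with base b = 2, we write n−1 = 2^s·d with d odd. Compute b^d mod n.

151 − 1 = 150 = 2^1 · 75, so d = 75.
2^1 ≡ 2 (mod 151)
2^2 ≡ 2^2 = 4 ≡ 4 (mod 151)
2^4 ≡ 4^2 = 16 ≡ 16 (mod 151)
2^8 ≡ 16^2 = 256 ≡ 105 (mod 151)
2^16 ≡ 105^2 = 11025 ≡ 2 (mod 151)
2^32 ≡ 2^2 = 4 ≡ 4 (mod 151)
2^64 ≡ 4^2 = 16 ≡ 16 (mod 151)
75 = 64 + 8 + 2 + 1 in binary powers of 2.
So 2^75 ≡ 16 · 105 · 4 · 2 ≡ 1 (mod 151).
Since 2^d ≡ 1 (mod 151), base 2 does not prove 151 composite.

1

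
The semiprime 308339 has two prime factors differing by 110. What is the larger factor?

613

Since p = q + 110, we have 308339 = q(q + 110), so q² + 110q − 308339 = 0.
Discriminant: 110² + 4·308339 = 12100 + 1233356 = 1245456; √1245456 = 1116.
q = (−110 + 1116)/2 = 503, and p = q + 110 = 613.
Check: 503 · 613 = 308339.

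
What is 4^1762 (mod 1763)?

4^1 ≡ 4 (mod 1763)
4^2 ≡ 4^2 = 16 ≡ 16 (mod 1763)
4^4 ≡ 16^2 = 256 ≡ 256 (mod 1763)
4^8 ≡ 256^2 = 65536 ≡ 305 (mod 1763)
4^16 ≡ 305^2 = 93025 ≡ 1349 (mod 1763)
4^32 ≡ 1349^2 = 1819801 ≡ 385 (mod 1763)
4^64 ≡ 385^2 = 148225 ≡ 133 (mod 1763)
4^128 ≡ 133^2 = 17689 ≡ 59 (mod 1763)
4^256 ≡ 59^2 = 3481 ≡ 1718 (mod 1763)
4^512 ≡ 1718^2 = 2951524 ≡ 262 (mod 1763)
4^1024 ≡ 262^2 = 68644 ≡ 1650 (mod 1763)
1762 = 1024 + 512 + 128 + 64 + 32 + 2 in binary powers of 2.
So 4^1762 ≡ 1650 · 262 · 59 · 133 · 385 · 16 ≡ 508 (mod 1763).
Since 508 ≠ 1, base 4 is a Fermat witness: 1763 is composite.

508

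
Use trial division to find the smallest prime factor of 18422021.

89

18422021 is odd.
Digit sum 20, not divisible by 3.
Ends in 1: not divisible by 5.
7: 18422021 = 7·2631717 + 2
11: 18422021 = 11·1674729 + 2
13: 18422021 = 13·1417078 + 7
17: 18422021 = 17·1083648 + 5
19: 18422021 = 19·969580 + 1
23: 18422021 = 23·800957 + 10
29: 18422021 = 29·635242 + 3
31: 18422021 = 31·594258 + 23
37: 18422021 = 37·497892 + 17
41: 18422021 = 41·449317 + 24
43: 18422021 = 43·428419 + 4
47: 18422021 = 47·391957 + 42
53: 18422021 = 53·347585 + 16
59: 18422021 = 59·312237 + 38
61: 18422021 = 61·302000 + 21
67: 18422021 = 67·274955 + 36
71: 18422021 = 71·259465 + 6
73: 18422021 = 73·252356 + 33
79: 18422021 = 79·233190 + 11
83: 18422021 = 83·221952 + 5
89: 18422021 = 89·206989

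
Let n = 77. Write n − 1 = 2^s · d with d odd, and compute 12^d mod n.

12

77 − 1 = 76 = 2^2 · 19, so d = 19.
12^1 ≡ 12 (mod 77)
12^2 ≡ 12^2 = 144 ≡ 67 (mod 77)
12^4 ≡ 67^2 = 4489 ≡ 23 (mod 77)
12^8 ≡ 23^2 = 529 ≡ 67 (mod 77)
12^16 ≡ 67^2 = 4489 ≡ 23 (mod 77)
19 = 16 + 2 + 1 in binary powers of 2.
So 12^19 ≡ 23 · 67 · 12 ≡ 12 (mod 77).
Squaring chain: 12 → 67; never reaches −1, so base 12 is a Miller–Rabin witness that 77 is composite.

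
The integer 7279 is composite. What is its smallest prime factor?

7279 is odd.
Digit sum 25, not divisible by 3.
Ends in 9: not divisible by 5.
7: 7279 = 7·1039 + 6
11: 7279 = 11·661 + 8
13: 7279 = 13·559 + 12
17: 7279 = 17·428 + 3
19: 7279 = 19·383 + 2
23: 7279 = 23·316 + 11
29: 7279 = 29·251

29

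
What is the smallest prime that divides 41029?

41029 is odd.
Digit sum 16, not divisible by 3.
Ends in 9: not divisible by 5.
7: 41029 = 7·5861 + 2
11: 41029 = 11·3729 + 10
13: 41029 = 13·3156 + 1
17: 41029 = 17·2413 + 8
19: 41029 = 19·2159 + 8
23: 41029 = 23·1783 + 20
29: 41029 = 29·1414 + 23
31: 41029 = 31·1323 + 16
37: 41029 = 37·1108 + 33
41: 41029 = 41·1000 + 29
43: 41029 = 43·954 + 7
47: 41029 = 47·872 + 45
53: 41029 = 53·774 + 7
59: 41029 = 59·695 + 24
61: 41029 = 61·672 + 37
67: 41029 = 67·612 + 25
71: 41029 = 71·577 + 62
73: 41029 = 73·562 + 3
79: 41029 = 79·519 + 28
83: 41029 = 83·494 + 27
89: 41029 = 89·461

89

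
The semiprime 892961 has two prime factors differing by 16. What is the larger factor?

Since p = q + 16, we have 892961 = q(q + 16), so q² + 16q − 892961 = 0.
Discriminant: 16² + 4·892961 = 256 + 3571844 = 3572100; √3572100 = 1890.
q = (−16 + 1890)/2 = 937, and p = q + 16 = 953.
Check: 937 · 953 = 892961.

953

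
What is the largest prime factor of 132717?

83

132717 = 3 · 44239
44239 = 13 · 3403
3403 = 41 · 83
83 is prime.
So 132717 = 3 · 13 · 41 · 83; the largest prime factor is 83.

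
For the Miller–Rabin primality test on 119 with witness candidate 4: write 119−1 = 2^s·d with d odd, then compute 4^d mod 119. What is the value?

30

119 − 1 = 118 = 2^1 · 59, so d = 59.
4^1 ≡ 4 (mod 119)
4^2 ≡ 4^2 = 16 ≡ 16 (mod 119)
4^4 ≡ 16^2 = 256 ≡ 18 (mod 119)
4^8 ≡ 18^2 = 324 ≡ 86 (mod 119)
4^16 ≡ 86^2 = 7396 ≡ 18 (mod 119)
4^32 ≡ 18^2 = 324 ≡ 86 (mod 119)
59 = 32 + 16 + 8 + 2 + 1 in binary powers of 2.
So 4^59 ≡ 86 · 18 · 86 · 16 · 4 ≡ 30 (mod 119).
Squaring chain: 30; never reaches −1, so base 4 is a Miller–Rabin witness that 119 is composite.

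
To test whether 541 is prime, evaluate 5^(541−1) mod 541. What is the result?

5^1 ≡ 5 (mod 541)
5^2 ≡ 5^2 = 25 ≡ 25 (mod 541)
5^4 ≡ 25^2 = 625 ≡ 84 (mod 541)
5^8 ≡ 84^2 = 7056 ≡ 23 (mod 541)
5^16 ≡ 23^2 = 529 ≡ 529 (mod 541)
5^32 ≡ 529^2 = 279841 ≡ 144 (mod 541)
5^64 ≡ 144^2 = 20736 ≡ 178 (mod 541)
5^128 ≡ 178^2 = 31684 ≡ 306 (mod 541)
5^256 ≡ 306^2 = 93636 ≡ 43 (mod 541)
5^512 ≡ 43^2 = 1849 ≡ 226 (mod 541)
540 = 512 + 16 + 8 + 4 in binary powers of 2.
So 5^540 ≡ 226 · 529 · 23 · 84 ≡ 1 (mod 541).
Since the result is 1, base 5 gives no evidence that 541 is composite.

1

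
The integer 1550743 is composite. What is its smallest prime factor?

41

1550743 is odd.
Digit sum 25, not divisible by 3.
Ends in 3: not divisible by 5.
7: 1550743 = 7·221534 + 5
11: 1550743 = 11·140976 + 7
13: 1550743 = 13·119287 + 12
17: 1550743 = 17·91220 + 3
19: 1550743 = 19·81618 + 1
23: 1550743 = 23·67423 + 14
29: 1550743 = 29·53473 + 26
31: 1550743 = 31·50023 + 30
37: 1550743 = 37·41911 + 36
41: 1550743 = 41·37823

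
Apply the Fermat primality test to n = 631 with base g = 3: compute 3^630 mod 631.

3^1 ≡ 3 (mod 631)
3^2 ≡ 3^2 = 9 ≡ 9 (mod 631)
3^4 ≡ 9^2 = 81 ≡ 81 (mod 631)
3^8 ≡ 81^2 = 6561 ≡ 251 (mod 631)
3^16 ≡ 251^2 = 63001 ≡ 532 (mod 631)
3^32 ≡ 532^2 = 283024 ≡ 336 (mod 631)
3^64 ≡ 336^2 = 112896 ≡ 578 (mod 631)
3^128 ≡ 578^2 = 334084 ≡ 285 (mod 631)
3^256 ≡ 285^2 = 81225 ≡ 457 (mod 631)
3^512 ≡ 457^2 = 208849 ≡ 619 (mod 631)
630 = 512 + 64 + 32 + 16 + 4 + 2 in binary powers of 2.
So 3^630 ≡ 619 · 578 · 336 · 532 · 81 · 9 ≡ 1 (mod 631).
Since the result is 1, base 3 gives no evidence that 631 is composite.

1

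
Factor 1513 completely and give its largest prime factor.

89

1513 = 17 · 89
89 is prime.
So 1513 = 17 · 89; the largest prime factor is 89.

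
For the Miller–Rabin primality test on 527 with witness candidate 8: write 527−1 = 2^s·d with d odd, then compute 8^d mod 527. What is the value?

527 − 1 = 526 = 2^1 · 263, so d = 263.
8^1 ≡ 8 (mod 527)
8^2 ≡ 8^2 = 64 ≡ 64 (mod 527)
8^4 ≡ 64^2 = 4096 ≡ 407 (mod 527)
8^8 ≡ 407^2 = 165649 ≡ 171 (mod 527)
8^16 ≡ 171^2 = 29241 ≡ 256 (mod 527)
8^32 ≡ 256^2 = 65536 ≡ 188 (mod 527)
8^64 ≡ 188^2 = 35344 ≡ 35 (mod 527)
8^128 ≡ 35^2 = 1225 ≡ 171 (mod 527)
8^256 ≡ 171^2 = 29241 ≡ 256 (mod 527)
263 = 256 + 4 + 2 + 1 in binary powers of 2.
So 8^263 ≡ 256 · 407 · 64 · 8 ≡ 202 (mod 527).
Squaring chain: 202; never reaches −1, so base 8 is a Miller–Rabin witness that 527 is composite.

202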